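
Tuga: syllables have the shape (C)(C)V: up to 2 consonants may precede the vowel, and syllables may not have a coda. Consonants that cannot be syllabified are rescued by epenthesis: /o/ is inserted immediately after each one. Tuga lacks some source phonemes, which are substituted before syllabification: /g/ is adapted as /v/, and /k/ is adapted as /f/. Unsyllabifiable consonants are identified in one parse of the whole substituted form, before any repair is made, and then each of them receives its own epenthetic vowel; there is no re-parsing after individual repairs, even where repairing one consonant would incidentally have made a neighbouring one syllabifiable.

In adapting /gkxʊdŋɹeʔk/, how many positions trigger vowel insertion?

After substitution the input is /vfxʊdŋɹeʔf/.
The unsyllabifiable consonants are /v/, /d/, /ʔ/, /f/; each receives one epenthetic vowel.

4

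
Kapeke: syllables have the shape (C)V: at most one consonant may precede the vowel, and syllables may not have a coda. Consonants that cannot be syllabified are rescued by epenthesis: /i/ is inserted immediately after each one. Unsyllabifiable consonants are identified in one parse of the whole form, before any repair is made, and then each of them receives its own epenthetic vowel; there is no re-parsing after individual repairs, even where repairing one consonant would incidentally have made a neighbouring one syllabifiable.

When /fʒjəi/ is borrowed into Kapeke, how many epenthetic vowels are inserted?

The unsyllabifiable consonants are /f/, /ʒ/; each receives one epenthetic vowel.

2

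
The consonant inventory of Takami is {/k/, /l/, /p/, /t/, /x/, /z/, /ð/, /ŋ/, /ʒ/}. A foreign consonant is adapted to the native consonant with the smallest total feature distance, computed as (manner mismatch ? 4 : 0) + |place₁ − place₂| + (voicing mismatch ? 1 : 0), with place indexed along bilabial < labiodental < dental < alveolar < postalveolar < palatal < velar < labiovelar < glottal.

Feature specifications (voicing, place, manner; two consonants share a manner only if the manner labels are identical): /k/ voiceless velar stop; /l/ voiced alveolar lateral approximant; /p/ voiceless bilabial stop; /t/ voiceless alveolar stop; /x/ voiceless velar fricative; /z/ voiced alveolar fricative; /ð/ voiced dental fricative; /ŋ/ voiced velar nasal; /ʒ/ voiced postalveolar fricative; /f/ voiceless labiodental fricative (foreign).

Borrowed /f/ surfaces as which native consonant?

ð

/ð/ is closest: same manner (fricative), place distance 1 (labiodental→dental), voicing differs (+1); total 2. Next closest is /z/ at distance 3.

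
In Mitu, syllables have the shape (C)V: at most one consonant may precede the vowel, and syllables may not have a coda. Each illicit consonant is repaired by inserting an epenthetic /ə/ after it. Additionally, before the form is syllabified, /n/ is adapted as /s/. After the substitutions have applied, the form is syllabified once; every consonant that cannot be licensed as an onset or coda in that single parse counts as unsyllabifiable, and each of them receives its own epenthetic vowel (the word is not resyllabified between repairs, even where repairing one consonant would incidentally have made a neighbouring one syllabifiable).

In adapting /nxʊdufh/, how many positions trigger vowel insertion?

3

After substitution the input is /sxʊdufh/.
The unsyllabifiable consonants are /s/, /f/, /h/; each receives one epenthetic vowel.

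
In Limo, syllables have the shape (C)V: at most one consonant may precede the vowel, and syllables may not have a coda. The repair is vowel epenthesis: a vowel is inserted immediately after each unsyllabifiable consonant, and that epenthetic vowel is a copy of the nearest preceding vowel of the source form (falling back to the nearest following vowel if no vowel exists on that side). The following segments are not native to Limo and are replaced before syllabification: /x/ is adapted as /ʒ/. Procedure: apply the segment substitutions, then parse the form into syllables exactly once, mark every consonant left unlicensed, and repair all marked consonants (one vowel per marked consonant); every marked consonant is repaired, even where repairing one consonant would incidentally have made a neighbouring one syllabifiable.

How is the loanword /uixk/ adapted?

uiʒiki

Substitution: /x/ → /ʒ/, giving /uiʒk/.
Under (C)V, the unsyllabifiable consonants are /ʒ/, /k/ (no codas are permitted; onsets are limited to one consonant).
Each unlicensed consonant becomes the onset of a new syllable: /ʒ/ → /ʒi/, /k/ → /ki/.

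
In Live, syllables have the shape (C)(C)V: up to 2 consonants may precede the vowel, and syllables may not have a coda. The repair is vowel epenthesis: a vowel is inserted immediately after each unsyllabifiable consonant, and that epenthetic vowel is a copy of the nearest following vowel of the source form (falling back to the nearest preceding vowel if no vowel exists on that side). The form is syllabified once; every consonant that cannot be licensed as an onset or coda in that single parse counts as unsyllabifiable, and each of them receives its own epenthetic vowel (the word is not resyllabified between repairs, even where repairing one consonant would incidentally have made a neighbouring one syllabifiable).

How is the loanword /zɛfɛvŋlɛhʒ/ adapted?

zɛfɛvɛŋlɛhɛʒɛ

The consonants /v/, /h/, /ʒ/ cannot be parsed into a legal (C)(C)V syllable (no codas are permitted; onsets may contain at most 2 consonants).
Each unlicensed consonant becomes the onset of a new syllable: /v/ → /vɛ/, /h/ → /hɛ/, /ʒ/ → /ʒɛ/.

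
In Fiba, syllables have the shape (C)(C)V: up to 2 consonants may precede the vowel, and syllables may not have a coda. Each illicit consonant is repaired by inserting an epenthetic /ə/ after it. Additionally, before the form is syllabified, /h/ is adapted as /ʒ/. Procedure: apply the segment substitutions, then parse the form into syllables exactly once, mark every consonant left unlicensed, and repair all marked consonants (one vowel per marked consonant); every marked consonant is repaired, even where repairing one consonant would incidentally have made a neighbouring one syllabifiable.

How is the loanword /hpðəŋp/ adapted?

Substitution: /h/ → /ʒ/, giving /ʒpðəŋp/.
Under (C)(C)V, the unsyllabifiable consonants are /ʒ/, /ŋ/, /p/ (no codas are permitted; onsets may contain at most 2 consonants).
Each unlicensed consonant becomes the onset of a new syllable: /ʒ/ → /ʒə/, /ŋ/ → /ŋə/, /p/ → /pə/.

ʒəpðəŋəpə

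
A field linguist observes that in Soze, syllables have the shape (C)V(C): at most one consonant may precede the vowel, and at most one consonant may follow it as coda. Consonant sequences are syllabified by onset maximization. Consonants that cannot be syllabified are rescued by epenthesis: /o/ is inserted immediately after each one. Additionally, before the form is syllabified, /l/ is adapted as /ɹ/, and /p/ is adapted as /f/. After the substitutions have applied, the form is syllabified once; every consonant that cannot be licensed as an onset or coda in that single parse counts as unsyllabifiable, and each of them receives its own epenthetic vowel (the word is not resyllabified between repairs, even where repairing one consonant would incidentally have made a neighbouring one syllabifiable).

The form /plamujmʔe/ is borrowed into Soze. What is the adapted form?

foɹamujmoʔe

Substitution: /p/ → /f/, /l/ → /ɹ/, giving /fɹamujmʔe/.
Under (C)V(C), the unsyllabifiable consonants are /f/, /m/ (at most one coda consonant is licensed; onsets are limited to one consonant).
Each unlicensed consonant becomes the onset of a new syllable: /f/ → /fo/, /m/ → /mo/.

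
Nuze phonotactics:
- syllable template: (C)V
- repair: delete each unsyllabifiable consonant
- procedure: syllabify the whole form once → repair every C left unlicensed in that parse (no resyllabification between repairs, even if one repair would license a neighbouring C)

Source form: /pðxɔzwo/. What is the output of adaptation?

xɔwo

The consonants /p/, /ð/, /z/ cannot be parsed into a legal (C)V syllable (no codas are permitted; onsets are limited to one consonant).
Deletion applies to /p/, /ð/, /z/.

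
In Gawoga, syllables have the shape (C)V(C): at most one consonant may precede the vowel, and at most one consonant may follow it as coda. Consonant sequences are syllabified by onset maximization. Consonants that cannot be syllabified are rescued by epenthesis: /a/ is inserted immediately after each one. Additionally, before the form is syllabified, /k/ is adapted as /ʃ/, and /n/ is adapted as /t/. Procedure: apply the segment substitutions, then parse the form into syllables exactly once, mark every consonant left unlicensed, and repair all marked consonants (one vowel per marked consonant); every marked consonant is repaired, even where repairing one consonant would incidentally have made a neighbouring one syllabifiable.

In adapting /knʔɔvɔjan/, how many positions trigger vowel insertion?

After substitution the input is /ʃtʔɔvɔjat/.
The unsyllabifiable consonants are /ʃ/, /t/; each receives one epenthetic vowel.

2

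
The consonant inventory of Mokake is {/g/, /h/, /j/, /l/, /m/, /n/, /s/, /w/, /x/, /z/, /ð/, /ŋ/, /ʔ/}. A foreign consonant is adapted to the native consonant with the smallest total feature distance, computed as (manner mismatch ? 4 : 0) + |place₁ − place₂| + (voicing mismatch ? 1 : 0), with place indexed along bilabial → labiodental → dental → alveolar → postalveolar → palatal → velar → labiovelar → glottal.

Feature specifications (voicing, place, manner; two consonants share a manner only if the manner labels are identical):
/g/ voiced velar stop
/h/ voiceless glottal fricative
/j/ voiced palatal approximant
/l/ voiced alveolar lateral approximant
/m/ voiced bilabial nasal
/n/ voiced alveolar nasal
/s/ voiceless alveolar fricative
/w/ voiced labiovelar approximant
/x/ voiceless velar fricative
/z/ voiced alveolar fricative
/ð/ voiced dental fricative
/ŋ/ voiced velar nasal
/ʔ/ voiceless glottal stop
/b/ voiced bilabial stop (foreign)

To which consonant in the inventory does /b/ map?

/m/ is closest: manner differs (stop→nasal, +4), place distance 0 (bilabial→bilabial), same voicing; total 4. Next closest is /g/ at distance 6.

m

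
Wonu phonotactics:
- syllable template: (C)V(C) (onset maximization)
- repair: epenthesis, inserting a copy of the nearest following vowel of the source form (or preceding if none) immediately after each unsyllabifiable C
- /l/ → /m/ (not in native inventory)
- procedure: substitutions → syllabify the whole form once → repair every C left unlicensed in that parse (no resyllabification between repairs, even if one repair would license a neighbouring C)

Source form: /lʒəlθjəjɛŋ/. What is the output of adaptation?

məʒəmθəjəjɛŋ

Substitution: /l/ → /m/, giving /mʒəmθjəjɛŋ/.
Under (C)V(C), the unsyllabifiable consonants are /m/, /θ/ (at most one coda consonant is licensed; onsets are limited to one consonant).
Each unlicensed consonant becomes the onset of a new syllable: /m/ → /mə/, /θ/ → /θə/.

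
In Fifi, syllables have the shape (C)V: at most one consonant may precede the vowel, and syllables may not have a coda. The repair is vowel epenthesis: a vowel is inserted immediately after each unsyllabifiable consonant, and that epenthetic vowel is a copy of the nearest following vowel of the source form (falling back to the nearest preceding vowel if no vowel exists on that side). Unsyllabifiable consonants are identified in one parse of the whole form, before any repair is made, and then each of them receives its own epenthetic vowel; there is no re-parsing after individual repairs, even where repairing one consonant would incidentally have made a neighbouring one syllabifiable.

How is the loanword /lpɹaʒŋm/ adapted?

lapaɹaʒaŋama

The consonants /l/, /p/, /ʒ/, /ŋ/, /m/ cannot be parsed into a legal (C)V syllable (no codas are permitted; onsets are limited to one consonant).
Each unlicensed consonant becomes the onset of a new syllable: /l/ → /la/, /p/ → /pa/, /ʒ/ → /ʒa/, /ŋ/ → /ŋa/, /m/ → /ma/.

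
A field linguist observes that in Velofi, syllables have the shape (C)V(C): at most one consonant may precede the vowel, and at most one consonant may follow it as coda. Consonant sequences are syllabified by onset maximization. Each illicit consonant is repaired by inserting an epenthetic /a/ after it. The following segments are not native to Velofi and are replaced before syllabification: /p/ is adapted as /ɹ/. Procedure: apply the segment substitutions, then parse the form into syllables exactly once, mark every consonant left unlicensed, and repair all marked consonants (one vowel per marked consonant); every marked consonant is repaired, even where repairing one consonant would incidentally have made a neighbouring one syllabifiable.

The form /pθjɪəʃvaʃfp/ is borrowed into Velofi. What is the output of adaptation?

Substitution: /p/ → /ɹ/, giving /ɹθjɪəʃvaʃfɹ/.
The consonants /ɹ/, /θ/, /f/, /ɹ/ cannot be parsed into a legal (C)V(C) syllable (at most one coda consonant is licensed; onsets are limited to one consonant).
Inserting the epenthetic vowel yields /ɹ/ → /ɹa/, /θ/ → /θa/, /f/ → /fa/, /ɹ/ → /ɹa/.

ɹaθajɪəʃvaʃfaɹa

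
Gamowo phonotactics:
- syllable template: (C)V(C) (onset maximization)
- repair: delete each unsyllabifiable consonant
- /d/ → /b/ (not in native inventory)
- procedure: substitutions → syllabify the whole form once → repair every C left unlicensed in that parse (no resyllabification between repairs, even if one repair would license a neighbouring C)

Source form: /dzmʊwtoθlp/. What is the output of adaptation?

mʊwtoθ

Substitution: /d/ → /b/, giving /bzmʊwtoθlp/.
Syllabifying with onset maximization leaves /b/, /z/, /l/, /p/ stranded (at most one coda consonant is licensed; onsets are limited to one consonant).
Each unlicensed consonant is deleted: /b/, /z/, /l/, /p/.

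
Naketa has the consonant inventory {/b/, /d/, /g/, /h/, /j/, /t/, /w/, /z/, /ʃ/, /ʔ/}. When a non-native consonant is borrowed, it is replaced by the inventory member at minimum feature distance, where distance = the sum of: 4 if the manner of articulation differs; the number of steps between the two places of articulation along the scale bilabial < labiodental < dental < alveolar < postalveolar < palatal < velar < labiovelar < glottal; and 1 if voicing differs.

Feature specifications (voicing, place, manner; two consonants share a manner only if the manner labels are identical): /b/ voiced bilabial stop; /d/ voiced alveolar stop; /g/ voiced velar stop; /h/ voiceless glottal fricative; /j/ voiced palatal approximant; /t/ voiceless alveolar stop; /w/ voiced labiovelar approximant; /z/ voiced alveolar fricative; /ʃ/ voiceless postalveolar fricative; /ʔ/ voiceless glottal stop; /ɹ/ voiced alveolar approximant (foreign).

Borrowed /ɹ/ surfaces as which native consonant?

/j/ is closest: same manner (approximant), place distance 2 (alveolar→palatal), same voicing; total 2. Next closest is /d/ at distance 4.

j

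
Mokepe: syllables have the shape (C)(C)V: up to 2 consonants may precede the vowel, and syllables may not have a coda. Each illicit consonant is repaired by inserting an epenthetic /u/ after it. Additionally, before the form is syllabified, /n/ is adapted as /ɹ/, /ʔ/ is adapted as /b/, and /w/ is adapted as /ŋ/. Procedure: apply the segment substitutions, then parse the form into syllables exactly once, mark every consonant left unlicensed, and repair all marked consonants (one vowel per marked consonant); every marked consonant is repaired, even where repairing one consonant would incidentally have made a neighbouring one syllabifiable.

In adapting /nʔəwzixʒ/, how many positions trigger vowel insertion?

After substitution the input is /ɹbəŋzixʒ/.
The unsyllabifiable consonants are /x/, /ʒ/; each receives one epenthetic vowel.

2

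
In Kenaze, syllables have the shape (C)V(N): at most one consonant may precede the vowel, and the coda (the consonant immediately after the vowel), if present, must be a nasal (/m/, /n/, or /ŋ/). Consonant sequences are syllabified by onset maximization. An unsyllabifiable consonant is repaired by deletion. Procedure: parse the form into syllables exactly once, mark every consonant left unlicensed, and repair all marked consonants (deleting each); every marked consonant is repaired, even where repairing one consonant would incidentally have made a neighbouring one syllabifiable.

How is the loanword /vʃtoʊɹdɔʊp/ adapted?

toʊdɔʊ

Syllabifying with onset maximization leaves /v/, /ʃ/, /ɹ/, /p/ stranded (only a nasal (/m/, /n/, or /ŋ/) is licensed in coda position; onsets are limited to one consonant).
Deleting the stranded consonants removes /v/, /ʃ/, /ɹ/, /p/.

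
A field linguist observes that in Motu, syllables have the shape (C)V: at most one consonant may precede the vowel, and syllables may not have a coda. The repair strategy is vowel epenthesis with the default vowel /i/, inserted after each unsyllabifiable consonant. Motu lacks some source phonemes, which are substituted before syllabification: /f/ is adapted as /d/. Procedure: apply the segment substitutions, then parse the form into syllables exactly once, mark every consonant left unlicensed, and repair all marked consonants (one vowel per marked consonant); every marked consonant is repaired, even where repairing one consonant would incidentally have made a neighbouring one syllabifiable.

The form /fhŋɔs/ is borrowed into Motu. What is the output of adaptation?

Substitution: /f/ → /d/, giving /dhŋɔs/.
Syllabifying with onset maximization leaves /d/, /h/, /s/ stranded (no codas are permitted; onsets are limited to one consonant).
Inserting the epenthetic vowel yields /d/ → /di/, /h/ → /hi/, /s/ → /si/.

dihiŋɔsi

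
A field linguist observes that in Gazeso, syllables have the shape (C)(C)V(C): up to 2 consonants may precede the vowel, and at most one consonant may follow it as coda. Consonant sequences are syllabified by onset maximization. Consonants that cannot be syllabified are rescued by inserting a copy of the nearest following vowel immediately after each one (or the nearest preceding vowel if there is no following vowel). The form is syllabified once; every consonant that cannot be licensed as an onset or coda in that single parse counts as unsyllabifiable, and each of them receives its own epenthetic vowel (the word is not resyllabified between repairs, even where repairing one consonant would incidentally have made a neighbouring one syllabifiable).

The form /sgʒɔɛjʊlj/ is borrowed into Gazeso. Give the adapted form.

The consonants /s/, /j/ cannot be parsed into a legal (C)(C)V(C) syllable (at most one coda consonant is licensed; onsets may contain at most 2 consonants).
Epenthesis after each stranded consonant: /s/ → /sɔ/, /j/ → /jʊ/.

sɔgʒɔɛjʊljʊ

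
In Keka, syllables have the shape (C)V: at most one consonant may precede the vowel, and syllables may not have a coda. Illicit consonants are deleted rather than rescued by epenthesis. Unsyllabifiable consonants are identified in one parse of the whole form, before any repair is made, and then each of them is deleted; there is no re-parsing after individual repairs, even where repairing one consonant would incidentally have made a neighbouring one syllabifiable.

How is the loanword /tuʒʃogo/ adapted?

The consonants /ʒ/ cannot be parsed into a legal (C)V syllable (no codas are permitted; onsets are limited to one consonant).
Deleting the stranded consonants removes /ʒ/.

tuʃogo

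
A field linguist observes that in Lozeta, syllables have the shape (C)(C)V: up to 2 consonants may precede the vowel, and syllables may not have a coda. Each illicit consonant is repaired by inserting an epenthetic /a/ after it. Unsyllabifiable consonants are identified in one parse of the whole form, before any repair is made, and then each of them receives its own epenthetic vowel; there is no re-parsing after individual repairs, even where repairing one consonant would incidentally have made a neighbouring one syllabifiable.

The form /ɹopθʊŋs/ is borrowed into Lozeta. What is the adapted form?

Under (C)(C)V, the unsyllabifiable consonants are /ŋ/, /s/ (no codas are permitted; onsets may contain at most 2 consonants).
Each unlicensed consonant becomes the onset of a new syllable: /ŋ/ → /ŋa/, /s/ → /sa/.

ɹopθʊŋasa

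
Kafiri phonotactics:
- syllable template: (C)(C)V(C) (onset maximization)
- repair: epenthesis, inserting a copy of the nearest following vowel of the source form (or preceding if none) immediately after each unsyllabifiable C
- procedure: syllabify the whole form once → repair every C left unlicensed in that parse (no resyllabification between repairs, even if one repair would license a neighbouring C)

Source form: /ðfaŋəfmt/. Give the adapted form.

Syllabifying with onset maximization leaves /m/, /t/ stranded (at most one coda consonant is licensed; onsets may contain at most 2 consonants).
Each unlicensed consonant becomes the onset of a new syllable: /m/ → /mə/, /t/ → /tə/.

ðfaŋəfmətə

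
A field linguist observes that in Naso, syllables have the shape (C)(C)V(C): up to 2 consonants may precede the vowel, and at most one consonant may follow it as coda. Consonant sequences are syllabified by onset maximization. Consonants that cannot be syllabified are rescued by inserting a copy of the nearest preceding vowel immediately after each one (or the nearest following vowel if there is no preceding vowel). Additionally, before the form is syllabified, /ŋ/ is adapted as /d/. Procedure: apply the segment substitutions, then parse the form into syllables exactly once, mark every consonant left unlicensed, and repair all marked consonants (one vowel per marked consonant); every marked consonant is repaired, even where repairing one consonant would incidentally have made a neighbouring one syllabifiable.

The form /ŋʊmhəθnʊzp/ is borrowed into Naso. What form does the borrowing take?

dʊmhəθnʊzpʊ

Substitution: /ŋ/ → /d/, giving /dʊmhəθnʊzp/.
Syllabifying with onset maximization leaves /p/ stranded (at most one coda consonant is licensed; onsets may contain at most 2 consonants).
Each unlicensed consonant becomes the onset of a new syllable: /p/ → /pʊ/.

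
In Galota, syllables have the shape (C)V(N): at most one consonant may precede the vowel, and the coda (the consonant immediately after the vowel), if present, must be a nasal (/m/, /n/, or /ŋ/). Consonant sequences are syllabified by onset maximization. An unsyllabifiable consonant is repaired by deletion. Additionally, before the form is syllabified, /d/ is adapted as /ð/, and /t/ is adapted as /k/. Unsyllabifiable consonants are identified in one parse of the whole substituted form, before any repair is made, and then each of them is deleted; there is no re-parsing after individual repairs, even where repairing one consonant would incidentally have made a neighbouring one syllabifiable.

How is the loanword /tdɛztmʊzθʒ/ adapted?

ðɛmʊ

Substitution: /t/ → /k/, /d/ → /ð/, giving /kðɛzkmʊzθʒ/.
The consonants /k/, /z/, /k/, /z/, /θ/, /ʒ/ cannot be parsed into a legal (C)V(N) syllable (only a nasal (/m/, /n/, or /ŋ/) is licensed in coda position; onsets are limited to one consonant).
Each unlicensed consonant is deleted: /k/, /z/, /k/, /z/, /θ/, /ʒ/.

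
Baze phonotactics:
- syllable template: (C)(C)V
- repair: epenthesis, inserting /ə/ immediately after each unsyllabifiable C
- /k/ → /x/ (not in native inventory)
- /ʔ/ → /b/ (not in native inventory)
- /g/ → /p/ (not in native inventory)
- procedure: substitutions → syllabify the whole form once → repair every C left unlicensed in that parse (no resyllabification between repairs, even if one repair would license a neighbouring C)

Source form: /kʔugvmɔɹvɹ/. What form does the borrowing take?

xbupəvmɔɹəvəɹə

Substitution: /k/ → /x/, /ʔ/ → /b/, /g/ → /p/, giving /xbupvmɔɹvɹ/.
Under (C)(C)V, the unsyllabifiable consonants are /p/, /ɹ/, /v/, /ɹ/ (no codas are permitted; onsets may contain at most 2 consonants).
Inserting the epenthetic vowel yields /p/ → /pə/, /ɹ/ → /ɹə/, /v/ → /və/, /ɹ/ → /ɹə/.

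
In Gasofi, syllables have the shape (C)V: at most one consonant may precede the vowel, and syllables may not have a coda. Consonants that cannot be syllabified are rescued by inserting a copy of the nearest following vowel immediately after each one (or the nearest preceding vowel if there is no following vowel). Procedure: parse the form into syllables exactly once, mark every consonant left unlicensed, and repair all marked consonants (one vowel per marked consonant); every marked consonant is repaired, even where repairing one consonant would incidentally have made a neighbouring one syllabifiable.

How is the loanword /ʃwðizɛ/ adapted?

Under (C)V, the unsyllabifiable consonants are /ʃ/, /w/ (no codas are permitted; onsets are limited to one consonant).
Inserting the epenthetic vowel yields /ʃ/ → /ʃi/, /w/ → /wi/.

ʃiwiðizɛ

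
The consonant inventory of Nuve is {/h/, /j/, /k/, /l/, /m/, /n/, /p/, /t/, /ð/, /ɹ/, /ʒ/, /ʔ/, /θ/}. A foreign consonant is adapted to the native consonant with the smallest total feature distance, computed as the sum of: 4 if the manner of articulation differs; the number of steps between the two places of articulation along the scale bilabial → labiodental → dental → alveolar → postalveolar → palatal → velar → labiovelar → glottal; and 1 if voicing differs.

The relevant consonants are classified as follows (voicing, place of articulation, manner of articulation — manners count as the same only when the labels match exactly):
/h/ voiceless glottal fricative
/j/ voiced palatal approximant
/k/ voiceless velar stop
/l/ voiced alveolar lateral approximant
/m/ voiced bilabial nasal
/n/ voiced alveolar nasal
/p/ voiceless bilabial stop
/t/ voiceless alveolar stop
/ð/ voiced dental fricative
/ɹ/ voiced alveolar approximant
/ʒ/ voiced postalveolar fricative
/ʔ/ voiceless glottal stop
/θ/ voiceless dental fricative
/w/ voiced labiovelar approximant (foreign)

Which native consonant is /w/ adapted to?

j

/j/ is closest: same manner (approximant), place distance 2 (labiovelar→palatal), same voicing; total 2. Next closest is /ɹ/ at distance 4.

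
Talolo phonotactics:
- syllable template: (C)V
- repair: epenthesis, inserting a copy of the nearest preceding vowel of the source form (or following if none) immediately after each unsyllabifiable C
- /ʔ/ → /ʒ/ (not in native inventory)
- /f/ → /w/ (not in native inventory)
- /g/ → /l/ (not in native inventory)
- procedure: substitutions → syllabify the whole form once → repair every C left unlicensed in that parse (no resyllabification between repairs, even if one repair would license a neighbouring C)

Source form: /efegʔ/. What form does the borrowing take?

eweleʒe

Substitution: /f/ → /w/, /g/ → /l/, /ʔ/ → /ʒ/, giving /ewelʒ/.
Syllabifying with onset maximization leaves /l/, /ʒ/ stranded (no codas are permitted; onsets are limited to one consonant).
Each unlicensed consonant becomes the onset of a new syllable: /l/ → /le/, /ʒ/ → /ʒe/.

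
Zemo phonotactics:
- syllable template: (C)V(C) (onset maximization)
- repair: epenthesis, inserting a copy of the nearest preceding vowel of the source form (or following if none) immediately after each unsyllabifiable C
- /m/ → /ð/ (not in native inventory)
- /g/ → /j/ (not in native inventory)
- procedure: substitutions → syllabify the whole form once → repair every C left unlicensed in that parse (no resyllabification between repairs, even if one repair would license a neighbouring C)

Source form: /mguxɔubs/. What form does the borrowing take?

ðujuxɔubsu

Substitution: /m/ → /ð/, /g/ → /j/, giving /ðjuxɔubs/.
Syllabifying with onset maximization leaves /ð/, /s/ stranded (at most one coda consonant is licensed; onsets are limited to one consonant).
Each unlicensed consonant becomes the onset of a new syllable: /ð/ → /ðu/, /s/ → /su/.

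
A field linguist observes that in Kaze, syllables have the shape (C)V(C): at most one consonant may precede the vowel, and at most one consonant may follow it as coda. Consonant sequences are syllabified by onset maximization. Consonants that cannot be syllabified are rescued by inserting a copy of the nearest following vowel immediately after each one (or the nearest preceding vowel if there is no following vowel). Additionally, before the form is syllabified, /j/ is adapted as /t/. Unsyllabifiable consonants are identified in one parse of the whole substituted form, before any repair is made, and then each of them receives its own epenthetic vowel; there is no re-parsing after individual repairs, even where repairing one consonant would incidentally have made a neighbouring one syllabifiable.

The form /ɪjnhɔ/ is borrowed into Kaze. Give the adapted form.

ɪtnɔhɔ

Substitution: /j/ → /t/, giving /ɪtnhɔ/.
Syllabifying with onset maximization leaves /n/ stranded (at most one coda consonant is licensed; onsets are limited to one consonant).
Epenthesis after each stranded consonant: /n/ → /nɔ/.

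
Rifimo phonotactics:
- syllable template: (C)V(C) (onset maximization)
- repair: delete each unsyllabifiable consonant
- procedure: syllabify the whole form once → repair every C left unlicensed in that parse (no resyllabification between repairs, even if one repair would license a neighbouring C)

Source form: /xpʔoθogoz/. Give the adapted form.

ʔoθogoz

Syllabifying with onset maximization leaves /x/, /p/ stranded (at most one coda consonant is licensed; onsets are limited to one consonant).
Each unlicensed consonant is deleted: /x/, /p/.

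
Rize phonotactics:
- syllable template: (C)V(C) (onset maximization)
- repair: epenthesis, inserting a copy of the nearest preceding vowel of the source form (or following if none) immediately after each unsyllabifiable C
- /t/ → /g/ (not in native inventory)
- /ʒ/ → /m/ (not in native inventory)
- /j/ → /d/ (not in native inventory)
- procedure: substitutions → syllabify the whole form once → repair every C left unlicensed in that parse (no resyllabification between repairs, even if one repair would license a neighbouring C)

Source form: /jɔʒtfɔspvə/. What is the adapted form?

dɔmgɔfɔspɔvə

Substitution: /j/ → /d/, /ʒ/ → /m/, /t/ → /g/, giving /dɔmgfɔspvə/.
Syllabifying with onset maximization leaves /g/, /p/ stranded (at most one coda consonant is licensed; onsets are limited to one consonant).
Epenthesis after each stranded consonant: /g/ → /gɔ/, /p/ → /pɔ/.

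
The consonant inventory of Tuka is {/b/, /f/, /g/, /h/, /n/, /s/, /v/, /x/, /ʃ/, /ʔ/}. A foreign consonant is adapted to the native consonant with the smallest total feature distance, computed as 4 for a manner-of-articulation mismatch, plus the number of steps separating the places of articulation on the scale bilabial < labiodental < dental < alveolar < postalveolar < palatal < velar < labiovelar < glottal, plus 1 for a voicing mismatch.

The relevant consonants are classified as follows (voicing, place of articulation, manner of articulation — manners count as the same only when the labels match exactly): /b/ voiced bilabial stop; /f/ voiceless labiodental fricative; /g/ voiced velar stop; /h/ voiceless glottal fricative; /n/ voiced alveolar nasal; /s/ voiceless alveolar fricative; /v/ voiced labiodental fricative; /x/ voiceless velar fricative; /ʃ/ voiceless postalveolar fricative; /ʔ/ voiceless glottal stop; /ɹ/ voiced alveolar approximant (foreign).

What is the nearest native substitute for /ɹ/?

/n/ is closest: manner differs (approximant→nasal, +4), place distance 0 (alveolar→alveolar), same voicing; total 4. Next closest is /s/ at distance 5.

n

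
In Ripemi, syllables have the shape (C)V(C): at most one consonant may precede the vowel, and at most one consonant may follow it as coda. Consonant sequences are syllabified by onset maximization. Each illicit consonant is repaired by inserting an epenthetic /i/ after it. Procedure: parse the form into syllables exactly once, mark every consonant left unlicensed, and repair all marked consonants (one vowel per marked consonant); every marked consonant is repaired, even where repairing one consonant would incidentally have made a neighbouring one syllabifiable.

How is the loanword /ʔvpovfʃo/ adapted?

Under (C)V(C), the unsyllabifiable consonants are /ʔ/, /v/, /f/ (at most one coda consonant is licensed; onsets are limited to one consonant).
Epenthesis after each stranded consonant: /ʔ/ → /ʔi/, /v/ → /vi/, /f/ → /fi/.

ʔivipovfiʃo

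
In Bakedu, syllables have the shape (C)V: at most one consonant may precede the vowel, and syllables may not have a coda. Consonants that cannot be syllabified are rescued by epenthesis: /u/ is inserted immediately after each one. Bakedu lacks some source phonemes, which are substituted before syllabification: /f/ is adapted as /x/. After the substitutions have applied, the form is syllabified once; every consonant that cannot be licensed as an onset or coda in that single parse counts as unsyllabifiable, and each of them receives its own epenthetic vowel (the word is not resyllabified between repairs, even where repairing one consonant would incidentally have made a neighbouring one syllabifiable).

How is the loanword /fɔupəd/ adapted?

xɔupədu

Substitution: /f/ → /x/, giving /xɔupəd/.
Under (C)V, the unsyllabifiable consonants are /d/ (no codas are permitted; onsets are limited to one consonant).
Inserting the epenthetic vowel yields /d/ → /du/.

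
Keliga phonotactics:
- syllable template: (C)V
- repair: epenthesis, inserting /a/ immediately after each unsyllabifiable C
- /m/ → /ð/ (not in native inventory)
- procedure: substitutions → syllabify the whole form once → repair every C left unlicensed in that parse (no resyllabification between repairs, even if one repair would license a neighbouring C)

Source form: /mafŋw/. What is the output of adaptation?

Substitution: /m/ → /ð/, giving /ðafŋw/.
The consonants /f/, /ŋ/, /w/ cannot be parsed into a legal (C)V syllable (no codas are permitted; onsets are limited to one consonant).
Epenthesis after each stranded consonant: /f/ → /fa/, /ŋ/ → /ŋa/, /w/ → /wa/.

ðafaŋawa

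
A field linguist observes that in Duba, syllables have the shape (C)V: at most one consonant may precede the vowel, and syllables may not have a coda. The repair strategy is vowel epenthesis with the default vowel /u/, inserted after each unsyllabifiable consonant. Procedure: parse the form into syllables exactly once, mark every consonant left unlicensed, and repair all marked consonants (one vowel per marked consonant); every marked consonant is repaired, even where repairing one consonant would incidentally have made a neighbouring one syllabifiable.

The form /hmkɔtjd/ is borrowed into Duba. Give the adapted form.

humukɔtujudu

Under (C)V, the unsyllabifiable consonants are /h/, /m/, /t/, /j/, /d/ (no codas are permitted; onsets are limited to one consonant).
Each unlicensed consonant becomes the onset of a new syllable: /h/ → /hu/, /m/ → /mu/, /t/ → /tu/, /j/ → /ju/, /d/ → /du/.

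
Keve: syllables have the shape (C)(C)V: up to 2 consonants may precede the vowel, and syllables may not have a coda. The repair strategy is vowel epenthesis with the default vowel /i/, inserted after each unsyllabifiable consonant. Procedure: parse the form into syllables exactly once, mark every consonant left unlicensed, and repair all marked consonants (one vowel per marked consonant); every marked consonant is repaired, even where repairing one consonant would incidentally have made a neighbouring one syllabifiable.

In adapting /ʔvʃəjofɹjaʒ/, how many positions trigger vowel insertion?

The unsyllabifiable consonants are /ʔ/, /f/, /ʒ/; each receives one epenthetic vowel.

3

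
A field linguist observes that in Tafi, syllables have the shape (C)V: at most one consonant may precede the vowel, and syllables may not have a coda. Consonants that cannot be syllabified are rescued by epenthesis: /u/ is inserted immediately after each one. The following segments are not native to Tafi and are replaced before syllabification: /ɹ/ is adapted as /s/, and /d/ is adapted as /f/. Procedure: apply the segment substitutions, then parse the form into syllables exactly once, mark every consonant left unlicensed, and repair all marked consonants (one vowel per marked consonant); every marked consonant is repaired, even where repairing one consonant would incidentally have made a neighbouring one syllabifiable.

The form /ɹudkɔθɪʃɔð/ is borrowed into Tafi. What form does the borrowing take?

Substitution: /ɹ/ → /s/, /d/ → /f/, giving /sufkɔθɪʃɔð/.
Under (C)V, the unsyllabifiable consonants are /f/, /ð/ (no codas are permitted; onsets are limited to one consonant).
Each unlicensed consonant becomes the onset of a new syllable: /f/ → /fu/, /ð/ → /ðu/.

sufukɔθɪʃɔðu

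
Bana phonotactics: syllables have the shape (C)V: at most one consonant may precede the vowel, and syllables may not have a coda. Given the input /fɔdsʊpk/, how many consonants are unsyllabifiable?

3

Under (C)V, the unsyllabifiable consonants are /d/, /p/, /k/ (no codas are permitted; onsets are limited to one consonant).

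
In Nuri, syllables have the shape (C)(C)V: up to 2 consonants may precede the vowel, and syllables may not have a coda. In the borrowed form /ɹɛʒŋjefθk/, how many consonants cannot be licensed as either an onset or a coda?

Syllabifying with onset maximization leaves /ʒ/, /f/, /θ/, /k/ stranded (no codas are permitted; onsets may contain at most 2 consonants).

4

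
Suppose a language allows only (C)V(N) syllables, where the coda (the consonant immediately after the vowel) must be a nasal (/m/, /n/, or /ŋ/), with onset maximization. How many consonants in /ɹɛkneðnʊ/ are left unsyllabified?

Syllabifying with onset maximization leaves /k/, /ð/ stranded (only a nasal (/m/, /n/, or /ŋ/) is licensed in coda position; onsets are limited to one consonant).

2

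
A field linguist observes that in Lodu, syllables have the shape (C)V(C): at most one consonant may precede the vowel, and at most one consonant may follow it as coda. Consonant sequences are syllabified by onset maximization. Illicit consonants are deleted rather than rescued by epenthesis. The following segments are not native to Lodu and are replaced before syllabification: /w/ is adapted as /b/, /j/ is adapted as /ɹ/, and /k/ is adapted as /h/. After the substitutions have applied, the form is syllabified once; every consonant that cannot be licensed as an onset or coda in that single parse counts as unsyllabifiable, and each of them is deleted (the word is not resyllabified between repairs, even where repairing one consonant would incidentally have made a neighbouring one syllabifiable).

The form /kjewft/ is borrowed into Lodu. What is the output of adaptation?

ɹeb

Substitution: /k/ → /h/, /j/ → /ɹ/, /w/ → /b/, giving /hɹebft/.
Syllabifying with onset maximization leaves /h/, /f/, /t/ stranded (at most one coda consonant is licensed; onsets are limited to one consonant).
Deleting the stranded consonants removes /h/, /f/, /t/.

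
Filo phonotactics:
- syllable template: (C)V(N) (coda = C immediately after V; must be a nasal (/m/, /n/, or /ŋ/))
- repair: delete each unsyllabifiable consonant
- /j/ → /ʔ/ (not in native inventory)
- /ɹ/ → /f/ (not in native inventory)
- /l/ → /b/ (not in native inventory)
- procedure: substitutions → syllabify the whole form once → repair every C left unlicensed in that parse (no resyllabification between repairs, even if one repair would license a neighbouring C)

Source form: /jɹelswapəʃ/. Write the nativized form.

fewapə

Substitution: /j/ → /ʔ/, /ɹ/ → /f/, /l/ → /b/, giving /ʔfebswapəʃ/.
The consonants /ʔ/, /b/, /s/, /ʃ/ cannot be parsed into a legal (C)V(N) syllable (only a nasal (/m/, /n/, or /ŋ/) is licensed in coda position; onsets are limited to one consonant).
Deleting the stranded consonants removes /ʔ/, /b/, /s/, /ʃ/.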